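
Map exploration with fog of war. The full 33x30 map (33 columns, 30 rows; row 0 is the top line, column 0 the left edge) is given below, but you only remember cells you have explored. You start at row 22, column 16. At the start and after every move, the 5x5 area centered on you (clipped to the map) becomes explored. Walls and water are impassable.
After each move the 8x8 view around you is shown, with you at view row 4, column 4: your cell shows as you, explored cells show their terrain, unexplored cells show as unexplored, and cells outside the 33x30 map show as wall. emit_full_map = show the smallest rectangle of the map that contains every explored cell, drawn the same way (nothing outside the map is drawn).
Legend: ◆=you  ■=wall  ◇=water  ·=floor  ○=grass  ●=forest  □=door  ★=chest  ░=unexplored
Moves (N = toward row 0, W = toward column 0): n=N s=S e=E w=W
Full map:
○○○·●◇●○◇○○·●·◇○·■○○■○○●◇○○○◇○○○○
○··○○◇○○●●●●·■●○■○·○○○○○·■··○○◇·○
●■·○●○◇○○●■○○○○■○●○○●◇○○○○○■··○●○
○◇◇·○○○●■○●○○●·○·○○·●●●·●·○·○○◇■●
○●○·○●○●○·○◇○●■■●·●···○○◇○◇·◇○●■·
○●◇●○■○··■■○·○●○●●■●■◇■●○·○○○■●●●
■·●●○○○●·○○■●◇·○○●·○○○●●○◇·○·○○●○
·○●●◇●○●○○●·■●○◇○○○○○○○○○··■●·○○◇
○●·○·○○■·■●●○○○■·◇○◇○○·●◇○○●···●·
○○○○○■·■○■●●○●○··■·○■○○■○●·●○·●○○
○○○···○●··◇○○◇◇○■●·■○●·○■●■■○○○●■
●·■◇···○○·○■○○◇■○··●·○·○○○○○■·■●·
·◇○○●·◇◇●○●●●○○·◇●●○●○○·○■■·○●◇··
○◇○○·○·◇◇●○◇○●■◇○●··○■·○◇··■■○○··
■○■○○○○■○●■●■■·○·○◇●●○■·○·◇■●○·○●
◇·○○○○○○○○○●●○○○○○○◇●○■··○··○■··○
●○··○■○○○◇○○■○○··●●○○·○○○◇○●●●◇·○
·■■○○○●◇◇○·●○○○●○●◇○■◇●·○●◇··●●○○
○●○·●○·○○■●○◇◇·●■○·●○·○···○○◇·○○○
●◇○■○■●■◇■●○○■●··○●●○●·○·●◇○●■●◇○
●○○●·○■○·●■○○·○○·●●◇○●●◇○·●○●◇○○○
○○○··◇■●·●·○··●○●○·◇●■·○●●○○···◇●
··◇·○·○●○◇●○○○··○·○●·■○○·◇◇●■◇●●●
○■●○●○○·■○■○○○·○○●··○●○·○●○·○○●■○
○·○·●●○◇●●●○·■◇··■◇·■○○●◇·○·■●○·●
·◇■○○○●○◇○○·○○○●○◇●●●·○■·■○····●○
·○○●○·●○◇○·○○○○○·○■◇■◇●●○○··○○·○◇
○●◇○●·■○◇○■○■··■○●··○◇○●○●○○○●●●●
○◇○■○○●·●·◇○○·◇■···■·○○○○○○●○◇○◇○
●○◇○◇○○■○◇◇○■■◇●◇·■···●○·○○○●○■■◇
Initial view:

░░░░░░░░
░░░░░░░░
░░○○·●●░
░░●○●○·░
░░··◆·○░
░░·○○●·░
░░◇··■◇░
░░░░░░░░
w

░░░░░░░░
░░░░░░░░
░░·○○·●●
░░·●○●○·
░░○·◆○·○
░░○·○○●·
░░■◇··■◇
░░░░░░░░

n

░░░░░░░░
░░░░░░░░
░░■●··○░
░░·○○·●●
░░·●◆●○·
░░○··○·○
░░○·○○●·
░░■◇··■◇

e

░░░░░░░░
░░░░░░░░
░■●··○●░
░·○○·●●░
░·●○◆○·░
░○··○·○░
░○·○○●·░
░■◇··■◇░

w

░░░░░░░░
░░░░░░░░
░░■●··○●
░░·○○·●●
░░·●◆●○·
░░○··○·○
░░○·○○●·
░░■◇··■◇

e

░░░░░░░░
░░░░░░░░
░■●··○●░
░·○○·●●░
░·●○◆○·░
░○··○·○░
░○·○○●·░
░■◇··■◇░

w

░░░░░░░░
░░░░░░░░
░░■●··○●
░░·○○·●●
░░·●◆●○·
░░○··○·○
░░○·○○●·
░░■◇··■◇

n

░░░░░░░░
░░░░░░░░
░░◇·●■○░
░░■●··○●
░░·○◆·●●
░░·●○●○·
░░○··○·○
░░○·○○●·

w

░░░░░░░░
░░░░░░░░
░░◇◇·●■○
░░○■●··○
░░○·◆○·●
░░··●○●○
░░○○··○·
░░░○·○○●

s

░░░░░░░░
░░◇◇·●■○
░░○■●··○
░░○·○○·●
░░··◆○●○
░░○○··○·
░░○○·○○●
░░░■◇··■

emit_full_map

◇◇·●■○░
○■●··○●
○·○○·●●
··◆○●○·
○○··○·○
○○·○○●·
░■◇··■◇

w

░░░░░░░░
░░░◇◇·●■
░░○○■●··
░░○○·○○·
░░○·◆●○●
░░○○○··○
░░○○○·○○
░░░░■◇··

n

░░░░░░░░
░░░░░░░░
░░○◇◇·●■
░░○○■●··
░░○○◆○○·
░░○··●○●
░░○○○··○
░░○○○·○○

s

░░░░░░░░
░░○◇◇·●■
░░○○■●··
░░○○·○○·
░░○·◆●○●
░░○○○··○
░░○○○·○○
░░░░■◇··

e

░░░░░░░░
░○◇◇·●■○
░○○■●··○
░○○·○○·●
░○··◆○●○
░○○○··○·
░○○○·○○●
░░░■◇··■

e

░░░░░░░░
○◇◇·●■○░
○○■●··○●
○○·○○·●●
○··●◆●○·
○○○··○·○
○○○·○○●·
░░■◇··■◇

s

○◇◇·●■○░
○○■●··○●
○○·○○·●●
○··●○●○·
○○○·◆○·○
○○○·○○●·
░░■◇··■◇
░░░░░░░░

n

░░░░░░░░
○◇◇·●■○░
○○■●··○●
○○·○○·●●
○··●◆●○·
○○○··○·○
○○○·○○●·
░░■◇··■◇

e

░░░░░░░░
◇◇·●■○░░
○■●··○●░
○·○○·●●░
··●○◆○·░
○○··○·○░
○○·○○●·░
░■◇··■◇░

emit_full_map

○◇◇·●■○░
○○■●··○●
○○·○○·●●
○··●○◆○·
○○○··○·○
○○○·○○●·
░░■◇··■◇


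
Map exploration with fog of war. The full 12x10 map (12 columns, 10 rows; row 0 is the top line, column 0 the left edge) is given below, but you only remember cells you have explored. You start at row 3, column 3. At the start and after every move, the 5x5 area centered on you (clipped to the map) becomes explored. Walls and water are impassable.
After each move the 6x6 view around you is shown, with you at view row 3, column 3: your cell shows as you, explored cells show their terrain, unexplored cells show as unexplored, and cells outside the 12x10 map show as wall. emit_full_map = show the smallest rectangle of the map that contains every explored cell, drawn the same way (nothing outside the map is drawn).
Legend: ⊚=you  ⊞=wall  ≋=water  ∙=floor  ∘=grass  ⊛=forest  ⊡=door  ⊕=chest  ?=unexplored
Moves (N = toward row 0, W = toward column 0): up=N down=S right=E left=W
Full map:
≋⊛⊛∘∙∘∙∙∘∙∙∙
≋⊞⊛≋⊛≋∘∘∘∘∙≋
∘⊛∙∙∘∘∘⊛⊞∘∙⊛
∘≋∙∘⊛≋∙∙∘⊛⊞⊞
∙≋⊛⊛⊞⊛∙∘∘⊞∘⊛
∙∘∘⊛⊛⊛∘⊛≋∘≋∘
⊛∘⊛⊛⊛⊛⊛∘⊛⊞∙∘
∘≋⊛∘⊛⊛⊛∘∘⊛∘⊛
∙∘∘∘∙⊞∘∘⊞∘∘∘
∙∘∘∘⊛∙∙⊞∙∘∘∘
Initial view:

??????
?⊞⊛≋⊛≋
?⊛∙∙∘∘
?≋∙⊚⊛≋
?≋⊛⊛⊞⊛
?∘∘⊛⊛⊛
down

?⊞⊛≋⊛≋
?⊛∙∙∘∘
?≋∙∘⊛≋
?≋⊛⊚⊞⊛
?∘∘⊛⊛⊛
?∘⊛⊛⊛⊛

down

?⊛∙∙∘∘
?≋∙∘⊛≋
?≋⊛⊛⊞⊛
?∘∘⊚⊛⊛
?∘⊛⊛⊛⊛
?≋⊛∘⊛⊛

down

?≋∙∘⊛≋
?≋⊛⊛⊞⊛
?∘∘⊛⊛⊛
?∘⊛⊚⊛⊛
?≋⊛∘⊛⊛
?∘∘∘∙⊞

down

?≋⊛⊛⊞⊛
?∘∘⊛⊛⊛
?∘⊛⊛⊛⊛
?≋⊛⊚⊛⊛
?∘∘∘∙⊞
?∘∘∘⊛∙

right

≋⊛⊛⊞⊛?
∘∘⊛⊛⊛∘
∘⊛⊛⊛⊛⊛
≋⊛∘⊚⊛⊛
∘∘∘∙⊞∘
∘∘∘⊛∙∙

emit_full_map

⊞⊛≋⊛≋?
⊛∙∙∘∘?
≋∙∘⊛≋?
≋⊛⊛⊞⊛?
∘∘⊛⊛⊛∘
∘⊛⊛⊛⊛⊛
≋⊛∘⊚⊛⊛
∘∘∘∙⊞∘
∘∘∘⊛∙∙

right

⊛⊛⊞⊛??
∘⊛⊛⊛∘⊛
⊛⊛⊛⊛⊛∘
⊛∘⊛⊚⊛∘
∘∘∙⊞∘∘
∘∘⊛∙∙⊞

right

⊛⊞⊛???
⊛⊛⊛∘⊛≋
⊛⊛⊛⊛∘⊛
∘⊛⊛⊚∘∘
∘∙⊞∘∘⊞
∘⊛∙∙⊞∙

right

⊞⊛????
⊛⊛∘⊛≋∘
⊛⊛⊛∘⊛⊞
⊛⊛⊛⊚∘⊛
∙⊞∘∘⊞∘
⊛∙∙⊞∙∘

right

⊛?????
⊛∘⊛≋∘≋
⊛⊛∘⊛⊞∙
⊛⊛∘⊚⊛∘
⊞∘∘⊞∘∘
∙∙⊞∙∘∘

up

≋?????
⊛∙∘∘⊞∘
⊛∘⊛≋∘≋
⊛⊛∘⊚⊞∙
⊛⊛∘∘⊛∘
⊞∘∘⊞∘∘

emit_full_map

⊞⊛≋⊛≋?????
⊛∙∙∘∘?????
≋∙∘⊛≋?????
≋⊛⊛⊞⊛∙∘∘⊞∘
∘∘⊛⊛⊛∘⊛≋∘≋
∘⊛⊛⊛⊛⊛∘⊚⊞∙
≋⊛∘⊛⊛⊛∘∘⊛∘
∘∘∘∙⊞∘∘⊞∘∘
∘∘∘⊛∙∙⊞∙∘∘

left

⊛≋????
⊞⊛∙∘∘⊞
⊛⊛∘⊛≋∘
⊛⊛⊛⊚⊛⊞
⊛⊛⊛∘∘⊛
∙⊞∘∘⊞∘

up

∘∘????
⊛≋∙∙∘⊛
⊞⊛∙∘∘⊞
⊛⊛∘⊚≋∘
⊛⊛⊛∘⊛⊞
⊛⊛⊛∘∘⊛

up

⊛≋????
∘∘∘⊛⊞∘
⊛≋∙∙∘⊛
⊞⊛∙⊚∘⊞
⊛⊛∘⊛≋∘
⊛⊛⊛∘⊛⊞

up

??????
⊛≋∘∘∘∘
∘∘∘⊛⊞∘
⊛≋∙⊚∘⊛
⊞⊛∙∘∘⊞
⊛⊛∘⊛≋∘

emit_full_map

⊞⊛≋⊛≋∘∘∘∘?
⊛∙∙∘∘∘⊛⊞∘?
≋∙∘⊛≋∙⊚∘⊛?
≋⊛⊛⊞⊛∙∘∘⊞∘
∘∘⊛⊛⊛∘⊛≋∘≋
∘⊛⊛⊛⊛⊛∘⊛⊞∙
≋⊛∘⊛⊛⊛∘∘⊛∘
∘∘∘∙⊞∘∘⊞∘∘
∘∘∘⊛∙∙⊞∙∘∘


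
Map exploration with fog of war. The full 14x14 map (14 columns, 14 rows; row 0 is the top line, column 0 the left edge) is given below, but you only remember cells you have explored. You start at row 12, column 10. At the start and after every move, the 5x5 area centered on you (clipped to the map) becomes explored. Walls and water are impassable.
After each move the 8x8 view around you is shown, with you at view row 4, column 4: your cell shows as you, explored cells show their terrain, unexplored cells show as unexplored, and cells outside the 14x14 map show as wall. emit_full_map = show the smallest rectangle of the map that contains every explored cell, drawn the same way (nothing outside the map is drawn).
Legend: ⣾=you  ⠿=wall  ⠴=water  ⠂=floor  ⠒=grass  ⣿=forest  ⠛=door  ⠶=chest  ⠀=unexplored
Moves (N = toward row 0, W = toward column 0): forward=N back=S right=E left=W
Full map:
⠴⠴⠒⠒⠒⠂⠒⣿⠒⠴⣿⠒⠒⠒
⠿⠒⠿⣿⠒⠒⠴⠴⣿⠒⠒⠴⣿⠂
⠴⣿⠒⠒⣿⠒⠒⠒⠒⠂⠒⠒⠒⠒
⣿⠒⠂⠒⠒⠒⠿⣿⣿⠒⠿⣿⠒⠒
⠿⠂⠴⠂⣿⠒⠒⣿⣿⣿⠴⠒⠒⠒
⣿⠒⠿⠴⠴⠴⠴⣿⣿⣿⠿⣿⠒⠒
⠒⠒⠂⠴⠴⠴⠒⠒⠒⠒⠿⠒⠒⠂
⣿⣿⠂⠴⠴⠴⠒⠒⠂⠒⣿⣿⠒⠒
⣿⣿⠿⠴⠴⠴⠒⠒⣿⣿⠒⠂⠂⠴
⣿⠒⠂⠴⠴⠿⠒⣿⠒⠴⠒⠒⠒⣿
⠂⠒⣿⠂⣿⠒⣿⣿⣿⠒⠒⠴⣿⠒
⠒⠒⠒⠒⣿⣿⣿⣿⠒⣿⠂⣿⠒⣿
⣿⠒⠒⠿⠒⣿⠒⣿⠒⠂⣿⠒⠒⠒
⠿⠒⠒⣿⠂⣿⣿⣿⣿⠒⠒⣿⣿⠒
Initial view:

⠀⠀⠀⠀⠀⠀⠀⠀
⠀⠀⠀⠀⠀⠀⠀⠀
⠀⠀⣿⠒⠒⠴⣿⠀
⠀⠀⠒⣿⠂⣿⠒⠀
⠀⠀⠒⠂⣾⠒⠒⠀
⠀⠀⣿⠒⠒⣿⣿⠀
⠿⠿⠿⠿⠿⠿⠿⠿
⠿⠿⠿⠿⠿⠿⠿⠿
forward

⠀⠀⠀⠀⠀⠀⠀⠀
⠀⠀⠀⠀⠀⠀⠀⠀
⠀⠀⠒⠴⠒⠒⠒⠀
⠀⠀⣿⠒⠒⠴⣿⠀
⠀⠀⠒⣿⣾⣿⠒⠀
⠀⠀⠒⠂⣿⠒⠒⠀
⠀⠀⣿⠒⠒⣿⣿⠀
⠿⠿⠿⠿⠿⠿⠿⠿

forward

⠀⠀⠀⠀⠀⠀⠀⠀
⠀⠀⠀⠀⠀⠀⠀⠀
⠀⠀⣿⣿⠒⠂⠂⠀
⠀⠀⠒⠴⠒⠒⠒⠀
⠀⠀⣿⠒⣾⠴⣿⠀
⠀⠀⠒⣿⠂⣿⠒⠀
⠀⠀⠒⠂⣿⠒⠒⠀
⠀⠀⣿⠒⠒⣿⣿⠀

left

⠀⠀⠀⠀⠀⠀⠀⠀
⠀⠀⠀⠀⠀⠀⠀⠀
⠀⠀⠒⣿⣿⠒⠂⠂
⠀⠀⣿⠒⠴⠒⠒⠒
⠀⠀⣿⣿⣾⠒⠴⣿
⠀⠀⣿⠒⣿⠂⣿⠒
⠀⠀⣿⠒⠂⣿⠒⠒
⠀⠀⠀⣿⠒⠒⣿⣿

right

⠀⠀⠀⠀⠀⠀⠀⠀
⠀⠀⠀⠀⠀⠀⠀⠀
⠀⠒⣿⣿⠒⠂⠂⠀
⠀⣿⠒⠴⠒⠒⠒⠀
⠀⣿⣿⠒⣾⠴⣿⠀
⠀⣿⠒⣿⠂⣿⠒⠀
⠀⣿⠒⠂⣿⠒⠒⠀
⠀⠀⣿⠒⠒⣿⣿⠀

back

⠀⠀⠀⠀⠀⠀⠀⠀
⠀⠒⣿⣿⠒⠂⠂⠀
⠀⣿⠒⠴⠒⠒⠒⠀
⠀⣿⣿⠒⠒⠴⣿⠀
⠀⣿⠒⣿⣾⣿⠒⠀
⠀⣿⠒⠂⣿⠒⠒⠀
⠀⠀⣿⠒⠒⣿⣿⠀
⠿⠿⠿⠿⠿⠿⠿⠿

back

⠀⠒⣿⣿⠒⠂⠂⠀
⠀⣿⠒⠴⠒⠒⠒⠀
⠀⣿⣿⠒⠒⠴⣿⠀
⠀⣿⠒⣿⠂⣿⠒⠀
⠀⣿⠒⠂⣾⠒⠒⠀
⠀⠀⣿⠒⠒⣿⣿⠀
⠿⠿⠿⠿⠿⠿⠿⠿
⠿⠿⠿⠿⠿⠿⠿⠿

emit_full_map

⠒⣿⣿⠒⠂⠂
⣿⠒⠴⠒⠒⠒
⣿⣿⠒⠒⠴⣿
⣿⠒⣿⠂⣿⠒
⣿⠒⠂⣾⠒⠒
⠀⣿⠒⠒⣿⣿

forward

⠀⠀⠀⠀⠀⠀⠀⠀
⠀⠒⣿⣿⠒⠂⠂⠀
⠀⣿⠒⠴⠒⠒⠒⠀
⠀⣿⣿⠒⠒⠴⣿⠀
⠀⣿⠒⣿⣾⣿⠒⠀
⠀⣿⠒⠂⣿⠒⠒⠀
⠀⠀⣿⠒⠒⣿⣿⠀
⠿⠿⠿⠿⠿⠿⠿⠿

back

⠀⠒⣿⣿⠒⠂⠂⠀
⠀⣿⠒⠴⠒⠒⠒⠀
⠀⣿⣿⠒⠒⠴⣿⠀
⠀⣿⠒⣿⠂⣿⠒⠀
⠀⣿⠒⠂⣾⠒⠒⠀
⠀⠀⣿⠒⠒⣿⣿⠀
⠿⠿⠿⠿⠿⠿⠿⠿
⠿⠿⠿⠿⠿⠿⠿⠿

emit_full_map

⠒⣿⣿⠒⠂⠂
⣿⠒⠴⠒⠒⠒
⣿⣿⠒⠒⠴⣿
⣿⠒⣿⠂⣿⠒
⣿⠒⠂⣾⠒⠒
⠀⣿⠒⠒⣿⣿


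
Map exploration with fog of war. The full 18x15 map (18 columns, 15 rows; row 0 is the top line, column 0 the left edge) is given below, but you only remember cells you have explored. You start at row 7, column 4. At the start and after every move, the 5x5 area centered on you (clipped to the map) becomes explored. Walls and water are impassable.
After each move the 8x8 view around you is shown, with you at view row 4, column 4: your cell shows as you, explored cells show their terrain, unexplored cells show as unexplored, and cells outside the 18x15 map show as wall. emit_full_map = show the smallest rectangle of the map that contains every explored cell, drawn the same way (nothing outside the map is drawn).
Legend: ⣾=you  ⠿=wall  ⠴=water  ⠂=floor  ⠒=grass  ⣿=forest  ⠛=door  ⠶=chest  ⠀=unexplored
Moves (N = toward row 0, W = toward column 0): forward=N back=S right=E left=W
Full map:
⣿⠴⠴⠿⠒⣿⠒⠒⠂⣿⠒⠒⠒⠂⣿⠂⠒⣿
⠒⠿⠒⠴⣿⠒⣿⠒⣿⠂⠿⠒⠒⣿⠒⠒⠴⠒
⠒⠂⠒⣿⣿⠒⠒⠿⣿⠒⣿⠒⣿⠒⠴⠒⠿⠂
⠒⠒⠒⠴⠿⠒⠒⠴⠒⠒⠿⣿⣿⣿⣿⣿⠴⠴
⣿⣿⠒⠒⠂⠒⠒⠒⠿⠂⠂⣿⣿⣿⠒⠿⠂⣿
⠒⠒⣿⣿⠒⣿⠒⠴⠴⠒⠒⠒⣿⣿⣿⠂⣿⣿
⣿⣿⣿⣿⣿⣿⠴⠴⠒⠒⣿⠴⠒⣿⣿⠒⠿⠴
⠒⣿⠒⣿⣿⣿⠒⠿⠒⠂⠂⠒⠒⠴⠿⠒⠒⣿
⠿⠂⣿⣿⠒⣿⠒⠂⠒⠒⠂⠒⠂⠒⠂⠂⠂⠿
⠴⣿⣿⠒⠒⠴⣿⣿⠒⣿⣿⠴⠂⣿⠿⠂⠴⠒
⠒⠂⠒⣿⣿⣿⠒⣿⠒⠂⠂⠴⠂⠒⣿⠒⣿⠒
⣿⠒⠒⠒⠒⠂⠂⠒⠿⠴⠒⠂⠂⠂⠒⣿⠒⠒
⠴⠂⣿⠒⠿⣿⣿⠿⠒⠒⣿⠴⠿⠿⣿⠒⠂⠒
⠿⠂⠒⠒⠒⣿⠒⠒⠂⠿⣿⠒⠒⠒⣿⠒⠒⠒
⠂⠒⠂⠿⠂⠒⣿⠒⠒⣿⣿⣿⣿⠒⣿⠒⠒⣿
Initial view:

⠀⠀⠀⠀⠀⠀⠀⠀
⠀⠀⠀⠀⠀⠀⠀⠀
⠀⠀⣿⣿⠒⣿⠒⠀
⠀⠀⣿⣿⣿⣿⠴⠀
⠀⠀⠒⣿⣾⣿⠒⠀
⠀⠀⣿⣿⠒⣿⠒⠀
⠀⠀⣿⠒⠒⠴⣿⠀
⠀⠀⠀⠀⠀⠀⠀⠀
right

⠀⠀⠀⠀⠀⠀⠀⠀
⠀⠀⠀⠀⠀⠀⠀⠀
⠀⣿⣿⠒⣿⠒⠴⠀
⠀⣿⣿⣿⣿⠴⠴⠀
⠀⠒⣿⣿⣾⠒⠿⠀
⠀⣿⣿⠒⣿⠒⠂⠀
⠀⣿⠒⠒⠴⣿⣿⠀
⠀⠀⠀⠀⠀⠀⠀⠀

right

⠀⠀⠀⠀⠀⠀⠀⠀
⠀⠀⠀⠀⠀⠀⠀⠀
⣿⣿⠒⣿⠒⠴⠴⠀
⣿⣿⣿⣿⠴⠴⠒⠀
⠒⣿⣿⣿⣾⠿⠒⠀
⣿⣿⠒⣿⠒⠂⠒⠀
⣿⠒⠒⠴⣿⣿⠒⠀
⠀⠀⠀⠀⠀⠀⠀⠀

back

⠀⠀⠀⠀⠀⠀⠀⠀
⣿⣿⠒⣿⠒⠴⠴⠀
⣿⣿⣿⣿⠴⠴⠒⠀
⠒⣿⣿⣿⠒⠿⠒⠀
⣿⣿⠒⣿⣾⠂⠒⠀
⣿⠒⠒⠴⣿⣿⠒⠀
⠀⠀⣿⣿⠒⣿⠒⠀
⠀⠀⠀⠀⠀⠀⠀⠀

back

⣿⣿⠒⣿⠒⠴⠴⠀
⣿⣿⣿⣿⠴⠴⠒⠀
⠒⣿⣿⣿⠒⠿⠒⠀
⣿⣿⠒⣿⠒⠂⠒⠀
⣿⠒⠒⠴⣾⣿⠒⠀
⠀⠀⣿⣿⠒⣿⠒⠀
⠀⠀⠒⠂⠂⠒⠿⠀
⠀⠀⠀⠀⠀⠀⠀⠀

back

⣿⣿⣿⣿⠴⠴⠒⠀
⠒⣿⣿⣿⠒⠿⠒⠀
⣿⣿⠒⣿⠒⠂⠒⠀
⣿⠒⠒⠴⣿⣿⠒⠀
⠀⠀⣿⣿⣾⣿⠒⠀
⠀⠀⠒⠂⠂⠒⠿⠀
⠀⠀⠿⣿⣿⠿⠒⠀
⠀⠀⠀⠀⠀⠀⠀⠀

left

⠀⣿⣿⣿⣿⠴⠴⠒
⠀⠒⣿⣿⣿⠒⠿⠒
⠀⣿⣿⠒⣿⠒⠂⠒
⠀⣿⠒⠒⠴⣿⣿⠒
⠀⠀⣿⣿⣾⠒⣿⠒
⠀⠀⠒⠒⠂⠂⠒⠿
⠀⠀⠒⠿⣿⣿⠿⠒
⠀⠀⠀⠀⠀⠀⠀⠀

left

⠀⠀⣿⣿⣿⣿⠴⠴
⠀⠀⠒⣿⣿⣿⠒⠿
⠀⠀⣿⣿⠒⣿⠒⠂
⠀⠀⣿⠒⠒⠴⣿⣿
⠀⠀⠒⣿⣾⣿⠒⣿
⠀⠀⠒⠒⠒⠂⠂⠒
⠀⠀⣿⠒⠿⣿⣿⠿
⠀⠀⠀⠀⠀⠀⠀⠀

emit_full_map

⣿⣿⠒⣿⠒⠴⠴
⣿⣿⣿⣿⠴⠴⠒
⠒⣿⣿⣿⠒⠿⠒
⣿⣿⠒⣿⠒⠂⠒
⣿⠒⠒⠴⣿⣿⠒
⠒⣿⣾⣿⠒⣿⠒
⠒⠒⠒⠂⠂⠒⠿
⣿⠒⠿⣿⣿⠿⠒

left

⠿⠀⠀⣿⣿⣿⣿⠴
⠿⠀⠀⠒⣿⣿⣿⠒
⠿⠀⠂⣿⣿⠒⣿⠒
⠿⠀⣿⣿⠒⠒⠴⣿
⠿⠀⠂⠒⣾⣿⣿⠒
⠿⠀⠒⠒⠒⠒⠂⠂
⠿⠀⠂⣿⠒⠿⣿⣿
⠿⠀⠀⠀⠀⠀⠀⠀

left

⠿⠿⠀⠀⣿⣿⣿⣿
⠿⠿⠀⠀⠒⣿⣿⣿
⠿⠿⠿⠂⣿⣿⠒⣿
⠿⠿⠴⣿⣿⠒⠒⠴
⠿⠿⠒⠂⣾⣿⣿⣿
⠿⠿⣿⠒⠒⠒⠒⠂
⠿⠿⠴⠂⣿⠒⠿⣿
⠿⠿⠀⠀⠀⠀⠀⠀

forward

⠿⠿⠀⠀⣿⣿⠒⣿
⠿⠿⠀⠀⣿⣿⣿⣿
⠿⠿⠒⣿⠒⣿⣿⣿
⠿⠿⠿⠂⣿⣿⠒⣿
⠿⠿⠴⣿⣾⠒⠒⠴
⠿⠿⠒⠂⠒⣿⣿⣿
⠿⠿⣿⠒⠒⠒⠒⠂
⠿⠿⠴⠂⣿⠒⠿⣿

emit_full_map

⠀⠀⣿⣿⠒⣿⠒⠴⠴
⠀⠀⣿⣿⣿⣿⠴⠴⠒
⠒⣿⠒⣿⣿⣿⠒⠿⠒
⠿⠂⣿⣿⠒⣿⠒⠂⠒
⠴⣿⣾⠒⠒⠴⣿⣿⠒
⠒⠂⠒⣿⣿⣿⠒⣿⠒
⣿⠒⠒⠒⠒⠂⠂⠒⠿
⠴⠂⣿⠒⠿⣿⣿⠿⠒


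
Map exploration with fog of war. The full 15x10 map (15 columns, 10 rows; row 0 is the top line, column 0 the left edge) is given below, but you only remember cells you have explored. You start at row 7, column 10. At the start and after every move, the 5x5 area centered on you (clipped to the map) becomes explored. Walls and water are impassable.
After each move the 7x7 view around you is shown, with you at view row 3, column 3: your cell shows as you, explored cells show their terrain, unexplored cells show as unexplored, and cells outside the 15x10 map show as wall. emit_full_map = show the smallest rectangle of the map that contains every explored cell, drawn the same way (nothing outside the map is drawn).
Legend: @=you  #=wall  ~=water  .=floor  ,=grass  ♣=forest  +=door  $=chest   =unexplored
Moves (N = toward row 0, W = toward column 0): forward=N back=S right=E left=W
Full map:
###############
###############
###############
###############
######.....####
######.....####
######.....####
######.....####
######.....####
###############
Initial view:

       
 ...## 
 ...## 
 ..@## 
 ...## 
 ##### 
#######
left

       
 ....##
 ....##
 ..@.##
 ....##
 ######
#######

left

       
 .....#
 .....#
 ..@..#
 .....#
 ######
#######

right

       
.....##
.....##
...@.##
.....##
#######
#######

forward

       
 ....# 
.....##
...@.##
.....##
.....##
#######

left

       
 .....#
 .....#
 ..@..#
 .....#
 .....#
 ######

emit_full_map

.....# 
.....##
..@..##
.....##
.....##
#######

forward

       
 ##### 
 .....#
 ..@..#
 .....#
 .....#
 .....#

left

       
 ######
 #.....
 #.@...
 #.....
 #.....
  .....

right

       
###### 
#.....#
#..@..#
#.....#
#.....#
 .....#

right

       
###### 
.....# 
...@.##
.....##
.....##
.....##

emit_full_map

####### 
#.....# 
#...@.##
#.....##
#.....##
 .....##
 #######

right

       
###### 
....## 
...@## 
....## 
....## 
....## 

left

       
#######
.....##
...@.##
.....##
.....##
.....##

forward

       
 ##### 
#######
...@.##
.....##
.....##
.....##

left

       
 ######
#######
#..@..#
#.....#
#.....#
#.....#

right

       
###### 
#######
...@.##
.....##
.....##
.....##

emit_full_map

 ###### 
########
#...@.##
#.....##
#.....##
#.....##
 .....##
 #######


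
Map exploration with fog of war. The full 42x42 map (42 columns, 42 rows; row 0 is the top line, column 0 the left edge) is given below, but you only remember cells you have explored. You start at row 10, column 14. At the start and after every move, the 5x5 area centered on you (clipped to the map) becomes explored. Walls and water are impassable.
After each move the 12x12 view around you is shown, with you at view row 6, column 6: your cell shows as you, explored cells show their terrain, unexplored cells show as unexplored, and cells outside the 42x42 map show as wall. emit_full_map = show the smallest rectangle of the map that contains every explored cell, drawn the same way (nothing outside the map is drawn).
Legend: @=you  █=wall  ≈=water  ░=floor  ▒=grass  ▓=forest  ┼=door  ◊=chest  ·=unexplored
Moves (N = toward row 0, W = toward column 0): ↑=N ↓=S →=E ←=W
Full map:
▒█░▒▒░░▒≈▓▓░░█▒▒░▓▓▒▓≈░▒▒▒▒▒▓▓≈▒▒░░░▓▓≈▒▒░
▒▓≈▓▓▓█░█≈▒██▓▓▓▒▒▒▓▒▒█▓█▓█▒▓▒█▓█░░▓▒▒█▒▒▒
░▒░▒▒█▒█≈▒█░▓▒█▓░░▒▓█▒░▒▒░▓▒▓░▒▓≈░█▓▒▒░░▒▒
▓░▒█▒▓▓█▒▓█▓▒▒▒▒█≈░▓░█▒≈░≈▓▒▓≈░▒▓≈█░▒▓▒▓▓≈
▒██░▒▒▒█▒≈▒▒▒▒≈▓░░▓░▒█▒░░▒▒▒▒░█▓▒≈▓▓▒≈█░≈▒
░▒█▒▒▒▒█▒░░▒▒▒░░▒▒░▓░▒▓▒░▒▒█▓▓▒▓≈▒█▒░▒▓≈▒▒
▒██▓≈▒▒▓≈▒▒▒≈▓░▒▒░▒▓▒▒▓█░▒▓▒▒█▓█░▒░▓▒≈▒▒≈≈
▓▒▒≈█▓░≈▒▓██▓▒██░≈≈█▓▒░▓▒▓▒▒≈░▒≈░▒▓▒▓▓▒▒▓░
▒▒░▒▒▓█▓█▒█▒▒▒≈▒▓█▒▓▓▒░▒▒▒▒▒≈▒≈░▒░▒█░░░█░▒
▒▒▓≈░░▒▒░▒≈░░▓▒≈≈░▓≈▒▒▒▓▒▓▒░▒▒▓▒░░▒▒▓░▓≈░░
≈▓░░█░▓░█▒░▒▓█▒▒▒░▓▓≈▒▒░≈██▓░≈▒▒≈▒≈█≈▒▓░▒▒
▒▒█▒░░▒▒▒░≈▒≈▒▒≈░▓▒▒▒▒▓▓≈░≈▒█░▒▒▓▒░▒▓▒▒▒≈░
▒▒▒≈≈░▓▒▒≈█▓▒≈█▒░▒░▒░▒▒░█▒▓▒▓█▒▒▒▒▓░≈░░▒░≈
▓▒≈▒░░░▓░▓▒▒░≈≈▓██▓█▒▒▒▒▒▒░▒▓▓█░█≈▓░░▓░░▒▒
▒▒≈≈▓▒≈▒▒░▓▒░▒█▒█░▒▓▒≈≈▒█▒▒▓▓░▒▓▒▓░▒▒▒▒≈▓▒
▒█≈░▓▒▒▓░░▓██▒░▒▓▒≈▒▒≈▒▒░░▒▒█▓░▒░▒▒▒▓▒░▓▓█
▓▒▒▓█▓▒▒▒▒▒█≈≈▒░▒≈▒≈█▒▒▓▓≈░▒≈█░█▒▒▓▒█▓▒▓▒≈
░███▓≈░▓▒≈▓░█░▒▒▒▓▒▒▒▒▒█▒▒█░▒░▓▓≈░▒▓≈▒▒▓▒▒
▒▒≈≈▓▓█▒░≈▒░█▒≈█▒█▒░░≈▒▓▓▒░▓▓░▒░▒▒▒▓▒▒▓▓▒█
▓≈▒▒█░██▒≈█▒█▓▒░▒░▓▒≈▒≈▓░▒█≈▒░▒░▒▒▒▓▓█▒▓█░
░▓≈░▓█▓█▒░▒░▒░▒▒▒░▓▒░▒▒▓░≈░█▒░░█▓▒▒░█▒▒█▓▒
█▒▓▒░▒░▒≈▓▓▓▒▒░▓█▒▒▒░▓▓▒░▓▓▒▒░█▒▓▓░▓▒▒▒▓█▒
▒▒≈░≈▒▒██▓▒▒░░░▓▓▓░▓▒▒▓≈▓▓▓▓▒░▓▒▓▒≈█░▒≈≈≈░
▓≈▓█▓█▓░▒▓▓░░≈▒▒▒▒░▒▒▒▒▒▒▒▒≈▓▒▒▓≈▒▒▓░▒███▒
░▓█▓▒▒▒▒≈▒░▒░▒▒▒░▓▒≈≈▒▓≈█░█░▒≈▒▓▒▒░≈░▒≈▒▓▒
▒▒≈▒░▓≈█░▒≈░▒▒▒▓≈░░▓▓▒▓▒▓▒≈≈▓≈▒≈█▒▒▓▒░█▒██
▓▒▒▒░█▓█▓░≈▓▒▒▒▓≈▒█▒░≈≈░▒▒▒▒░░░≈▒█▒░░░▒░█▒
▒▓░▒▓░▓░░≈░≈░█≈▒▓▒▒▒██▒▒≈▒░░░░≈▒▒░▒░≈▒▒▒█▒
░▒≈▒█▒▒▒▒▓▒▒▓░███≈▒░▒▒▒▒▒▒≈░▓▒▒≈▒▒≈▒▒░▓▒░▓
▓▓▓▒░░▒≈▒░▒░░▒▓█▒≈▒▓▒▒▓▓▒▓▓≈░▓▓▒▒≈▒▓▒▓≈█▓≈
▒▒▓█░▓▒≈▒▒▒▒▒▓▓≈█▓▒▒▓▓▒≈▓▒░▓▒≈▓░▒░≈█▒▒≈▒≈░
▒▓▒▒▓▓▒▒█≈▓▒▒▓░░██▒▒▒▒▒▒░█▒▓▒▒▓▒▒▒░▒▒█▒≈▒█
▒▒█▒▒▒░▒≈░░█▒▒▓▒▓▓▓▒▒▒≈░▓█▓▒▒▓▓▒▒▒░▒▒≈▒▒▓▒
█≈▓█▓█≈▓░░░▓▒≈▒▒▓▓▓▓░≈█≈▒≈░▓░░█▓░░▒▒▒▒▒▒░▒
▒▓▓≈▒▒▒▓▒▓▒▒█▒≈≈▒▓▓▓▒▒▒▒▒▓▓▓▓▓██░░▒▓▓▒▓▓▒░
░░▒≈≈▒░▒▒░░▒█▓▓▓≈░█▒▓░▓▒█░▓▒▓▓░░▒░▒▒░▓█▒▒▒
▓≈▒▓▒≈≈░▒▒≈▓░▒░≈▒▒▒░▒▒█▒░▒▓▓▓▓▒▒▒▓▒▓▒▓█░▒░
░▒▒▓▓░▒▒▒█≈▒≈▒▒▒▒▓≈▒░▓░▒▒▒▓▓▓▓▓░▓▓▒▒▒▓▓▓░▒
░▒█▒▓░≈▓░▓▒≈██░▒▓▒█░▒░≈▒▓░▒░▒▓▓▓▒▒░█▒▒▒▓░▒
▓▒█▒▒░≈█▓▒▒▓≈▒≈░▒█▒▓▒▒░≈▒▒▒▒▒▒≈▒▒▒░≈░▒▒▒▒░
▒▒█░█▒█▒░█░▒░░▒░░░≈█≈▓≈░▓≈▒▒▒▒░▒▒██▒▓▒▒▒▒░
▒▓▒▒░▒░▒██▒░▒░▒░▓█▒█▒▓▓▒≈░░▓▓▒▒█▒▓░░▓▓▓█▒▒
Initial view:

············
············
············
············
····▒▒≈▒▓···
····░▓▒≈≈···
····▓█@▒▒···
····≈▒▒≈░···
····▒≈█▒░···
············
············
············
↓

············
············
············
····▒▒≈▒▓···
····░▓▒≈≈···
····▓█▒▒▒···
····≈▒@≈░···
····▒≈█▒░···
····░≈≈▓█···
············
············
············

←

············
············
············
·····▒▒≈▒▓··
····░░▓▒≈≈··
····▒▓█▒▒▒··
····▒≈@▒≈░··
····▓▒≈█▒░··
····▒░≈≈▓█··
············
············
············

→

············
············
············
····▒▒≈▒▓···
···░░▓▒≈≈···
···▒▓█▒▒▒···
···▒≈▒@≈░···
···▓▒≈█▒░···
···▒░≈≈▓█···
············
············
············

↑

············
············
············
············
····▒▒≈▒▓···
···░░▓▒≈≈···
···▒▓█@▒▒···
···▒≈▒▒≈░···
···▓▒≈█▒░···
···▒░≈≈▓█···
············
············

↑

············
············
············
············
····▓▒██░···
····▒▒≈▒▓···
···░░▓@≈≈···
···▒▓█▒▒▒···
···▒≈▒▒≈░···
···▓▒≈█▒░···
···▒░≈≈▓█···
············

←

············
············
············
············
····█▓▒██░··
····▒▒▒≈▒▓··
····░░@▒≈≈··
····▒▓█▒▒▒··
····▒≈▒▒≈░··
····▓▒≈█▒░··
····▒░≈≈▓█··
············

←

············
············
············
············
····██▓▒██░·
····█▒▒▒≈▒▓·
····≈░@▓▒≈≈·
····░▒▓█▒▒▒·
····≈▒≈▒▒≈░·
·····▓▒≈█▒░·
·····▒░≈≈▓█·
············

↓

············
············
············
····██▓▒██░·
····█▒▒▒≈▒▓·
····≈░░▓▒≈≈·
····░▒@█▒▒▒·
····≈▒≈▒▒≈░·
····█▓▒≈█▒░·
·····▒░≈≈▓█·
············
············

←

············
············
············
·····██▓▒██░
····▒█▒▒▒≈▒▓
····▒≈░░▓▒≈≈
····▒░@▓█▒▒▒
····░≈▒≈▒▒≈░
····≈█▓▒≈█▒░
······▒░≈≈▓█
············
············

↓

············
············
·····██▓▒██░
····▒█▒▒▒≈▒▓
····▒≈░░▓▒≈≈
····▒░▒▓█▒▒▒
····░≈@≈▒▒≈░
····≈█▓▒≈█▒░
····▓▒▒░≈≈▓█
············
············
············

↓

············
·····██▓▒██░
····▒█▒▒▒≈▒▓
····▒≈░░▓▒≈≈
····▒░▒▓█▒▒▒
····░≈▒≈▒▒≈░
····≈█@▒≈█▒░
····▓▒▒░≈≈▓█
····░▓▒░▒···
············
············
············

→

············
····██▓▒██░·
···▒█▒▒▒≈▒▓·
···▒≈░░▓▒≈≈·
···▒░▒▓█▒▒▒·
···░≈▒≈▒▒≈░·
···≈█▓@≈█▒░·
···▓▒▒░≈≈▓█·
···░▓▒░▒█···
············
············
············

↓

····██▓▒██░·
···▒█▒▒▒≈▒▓·
···▒≈░░▓▒≈≈·
···▒░▒▓█▒▒▒·
···░≈▒≈▒▒≈░·
···≈█▓▒≈█▒░·
···▓▒▒@≈≈▓█·
···░▓▒░▒█···
····▓██▒░···
············
············
············

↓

···▒█▒▒▒≈▒▓·
···▒≈░░▓▒≈≈·
···▒░▒▓█▒▒▒·
···░≈▒≈▒▒≈░·
···≈█▓▒≈█▒░·
···▓▒▒░≈≈▓█·
···░▓▒@▒█···
····▓██▒░···
····▒█≈≈▒···
············
············
············

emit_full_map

·██▓▒██░
▒█▒▒▒≈▒▓
▒≈░░▓▒≈≈
▒░▒▓█▒▒▒
░≈▒≈▒▒≈░
≈█▓▒≈█▒░
▓▒▒░≈≈▓█
░▓▒@▒█··
·▓██▒░··
·▒█≈≈▒··

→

··▒█▒▒▒≈▒▓··
··▒≈░░▓▒≈≈··
··▒░▒▓█▒▒▒··
··░≈▒≈▒▒≈░··
··≈█▓▒≈█▒░··
··▓▒▒░≈≈▓█··
··░▓▒░@█▒···
···▓██▒░▒···
···▒█≈≈▒░···
············
············
············

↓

··▒≈░░▓▒≈≈··
··▒░▒▓█▒▒▒··
··░≈▒≈▒▒≈░··
··≈█▓▒≈█▒░··
··▓▒▒░≈≈▓█··
··░▓▒░▒█▒···
···▓██@░▒···
···▒█≈≈▒░···
····░█░▒▒···
············
············
············

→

·▒≈░░▓▒≈≈···
·▒░▒▓█▒▒▒···
·░≈▒≈▒▒≈░···
·≈█▓▒≈█▒░···
·▓▒▒░≈≈▓█···
·░▓▒░▒█▒█···
··▓██▒@▒▓···
··▒█≈≈▒░▒···
···░█░▒▒▒···
············
············
············

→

▒≈░░▓▒≈≈····
▒░▒▓█▒▒▒····
░≈▒≈▒▒≈░····
≈█▓▒≈█▒░····
▓▒▒░≈≈▓██···
░▓▒░▒█▒█░···
·▓██▒░@▓▒···
·▒█≈≈▒░▒≈···
··░█░▒▒▒▓···
············
············
············

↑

▒█▒▒▒≈▒▓····
▒≈░░▓▒≈≈····
▒░▒▓█▒▒▒····
░≈▒≈▒▒≈░····
≈█▓▒≈█▒░▒···
▓▒▒░≈≈▓██···
░▓▒░▒█@█░···
·▓██▒░▒▓▒···
·▒█≈≈▒░▒≈···
··░█░▒▒▒▓···
············
············

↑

·██▓▒██░····
▒█▒▒▒≈▒▓····
▒≈░░▓▒≈≈····
▒░▒▓█▒▒▒····
░≈▒≈▒▒≈░▓···
≈█▓▒≈█▒░▒···
▓▒▒░≈≈@██···
░▓▒░▒█▒█░···
·▓██▒░▒▓▒···
·▒█≈≈▒░▒≈···
··░█░▒▒▒▓···
············

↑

············
·██▓▒██░····
▒█▒▒▒≈▒▓····
▒≈░░▓▒≈≈····
▒░▒▓█▒▒▒░···
░≈▒≈▒▒≈░▓···
≈█▓▒≈█@░▒···
▓▒▒░≈≈▓██···
░▓▒░▒█▒█░···
·▓██▒░▒▓▒···
·▒█≈≈▒░▒≈···
··░█░▒▒▒▓···

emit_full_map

·██▓▒██░·
▒█▒▒▒≈▒▓·
▒≈░░▓▒≈≈·
▒░▒▓█▒▒▒░
░≈▒≈▒▒≈░▓
≈█▓▒≈█@░▒
▓▒▒░≈≈▓██
░▓▒░▒█▒█░
·▓██▒░▒▓▒
·▒█≈≈▒░▒≈
··░█░▒▒▒▓


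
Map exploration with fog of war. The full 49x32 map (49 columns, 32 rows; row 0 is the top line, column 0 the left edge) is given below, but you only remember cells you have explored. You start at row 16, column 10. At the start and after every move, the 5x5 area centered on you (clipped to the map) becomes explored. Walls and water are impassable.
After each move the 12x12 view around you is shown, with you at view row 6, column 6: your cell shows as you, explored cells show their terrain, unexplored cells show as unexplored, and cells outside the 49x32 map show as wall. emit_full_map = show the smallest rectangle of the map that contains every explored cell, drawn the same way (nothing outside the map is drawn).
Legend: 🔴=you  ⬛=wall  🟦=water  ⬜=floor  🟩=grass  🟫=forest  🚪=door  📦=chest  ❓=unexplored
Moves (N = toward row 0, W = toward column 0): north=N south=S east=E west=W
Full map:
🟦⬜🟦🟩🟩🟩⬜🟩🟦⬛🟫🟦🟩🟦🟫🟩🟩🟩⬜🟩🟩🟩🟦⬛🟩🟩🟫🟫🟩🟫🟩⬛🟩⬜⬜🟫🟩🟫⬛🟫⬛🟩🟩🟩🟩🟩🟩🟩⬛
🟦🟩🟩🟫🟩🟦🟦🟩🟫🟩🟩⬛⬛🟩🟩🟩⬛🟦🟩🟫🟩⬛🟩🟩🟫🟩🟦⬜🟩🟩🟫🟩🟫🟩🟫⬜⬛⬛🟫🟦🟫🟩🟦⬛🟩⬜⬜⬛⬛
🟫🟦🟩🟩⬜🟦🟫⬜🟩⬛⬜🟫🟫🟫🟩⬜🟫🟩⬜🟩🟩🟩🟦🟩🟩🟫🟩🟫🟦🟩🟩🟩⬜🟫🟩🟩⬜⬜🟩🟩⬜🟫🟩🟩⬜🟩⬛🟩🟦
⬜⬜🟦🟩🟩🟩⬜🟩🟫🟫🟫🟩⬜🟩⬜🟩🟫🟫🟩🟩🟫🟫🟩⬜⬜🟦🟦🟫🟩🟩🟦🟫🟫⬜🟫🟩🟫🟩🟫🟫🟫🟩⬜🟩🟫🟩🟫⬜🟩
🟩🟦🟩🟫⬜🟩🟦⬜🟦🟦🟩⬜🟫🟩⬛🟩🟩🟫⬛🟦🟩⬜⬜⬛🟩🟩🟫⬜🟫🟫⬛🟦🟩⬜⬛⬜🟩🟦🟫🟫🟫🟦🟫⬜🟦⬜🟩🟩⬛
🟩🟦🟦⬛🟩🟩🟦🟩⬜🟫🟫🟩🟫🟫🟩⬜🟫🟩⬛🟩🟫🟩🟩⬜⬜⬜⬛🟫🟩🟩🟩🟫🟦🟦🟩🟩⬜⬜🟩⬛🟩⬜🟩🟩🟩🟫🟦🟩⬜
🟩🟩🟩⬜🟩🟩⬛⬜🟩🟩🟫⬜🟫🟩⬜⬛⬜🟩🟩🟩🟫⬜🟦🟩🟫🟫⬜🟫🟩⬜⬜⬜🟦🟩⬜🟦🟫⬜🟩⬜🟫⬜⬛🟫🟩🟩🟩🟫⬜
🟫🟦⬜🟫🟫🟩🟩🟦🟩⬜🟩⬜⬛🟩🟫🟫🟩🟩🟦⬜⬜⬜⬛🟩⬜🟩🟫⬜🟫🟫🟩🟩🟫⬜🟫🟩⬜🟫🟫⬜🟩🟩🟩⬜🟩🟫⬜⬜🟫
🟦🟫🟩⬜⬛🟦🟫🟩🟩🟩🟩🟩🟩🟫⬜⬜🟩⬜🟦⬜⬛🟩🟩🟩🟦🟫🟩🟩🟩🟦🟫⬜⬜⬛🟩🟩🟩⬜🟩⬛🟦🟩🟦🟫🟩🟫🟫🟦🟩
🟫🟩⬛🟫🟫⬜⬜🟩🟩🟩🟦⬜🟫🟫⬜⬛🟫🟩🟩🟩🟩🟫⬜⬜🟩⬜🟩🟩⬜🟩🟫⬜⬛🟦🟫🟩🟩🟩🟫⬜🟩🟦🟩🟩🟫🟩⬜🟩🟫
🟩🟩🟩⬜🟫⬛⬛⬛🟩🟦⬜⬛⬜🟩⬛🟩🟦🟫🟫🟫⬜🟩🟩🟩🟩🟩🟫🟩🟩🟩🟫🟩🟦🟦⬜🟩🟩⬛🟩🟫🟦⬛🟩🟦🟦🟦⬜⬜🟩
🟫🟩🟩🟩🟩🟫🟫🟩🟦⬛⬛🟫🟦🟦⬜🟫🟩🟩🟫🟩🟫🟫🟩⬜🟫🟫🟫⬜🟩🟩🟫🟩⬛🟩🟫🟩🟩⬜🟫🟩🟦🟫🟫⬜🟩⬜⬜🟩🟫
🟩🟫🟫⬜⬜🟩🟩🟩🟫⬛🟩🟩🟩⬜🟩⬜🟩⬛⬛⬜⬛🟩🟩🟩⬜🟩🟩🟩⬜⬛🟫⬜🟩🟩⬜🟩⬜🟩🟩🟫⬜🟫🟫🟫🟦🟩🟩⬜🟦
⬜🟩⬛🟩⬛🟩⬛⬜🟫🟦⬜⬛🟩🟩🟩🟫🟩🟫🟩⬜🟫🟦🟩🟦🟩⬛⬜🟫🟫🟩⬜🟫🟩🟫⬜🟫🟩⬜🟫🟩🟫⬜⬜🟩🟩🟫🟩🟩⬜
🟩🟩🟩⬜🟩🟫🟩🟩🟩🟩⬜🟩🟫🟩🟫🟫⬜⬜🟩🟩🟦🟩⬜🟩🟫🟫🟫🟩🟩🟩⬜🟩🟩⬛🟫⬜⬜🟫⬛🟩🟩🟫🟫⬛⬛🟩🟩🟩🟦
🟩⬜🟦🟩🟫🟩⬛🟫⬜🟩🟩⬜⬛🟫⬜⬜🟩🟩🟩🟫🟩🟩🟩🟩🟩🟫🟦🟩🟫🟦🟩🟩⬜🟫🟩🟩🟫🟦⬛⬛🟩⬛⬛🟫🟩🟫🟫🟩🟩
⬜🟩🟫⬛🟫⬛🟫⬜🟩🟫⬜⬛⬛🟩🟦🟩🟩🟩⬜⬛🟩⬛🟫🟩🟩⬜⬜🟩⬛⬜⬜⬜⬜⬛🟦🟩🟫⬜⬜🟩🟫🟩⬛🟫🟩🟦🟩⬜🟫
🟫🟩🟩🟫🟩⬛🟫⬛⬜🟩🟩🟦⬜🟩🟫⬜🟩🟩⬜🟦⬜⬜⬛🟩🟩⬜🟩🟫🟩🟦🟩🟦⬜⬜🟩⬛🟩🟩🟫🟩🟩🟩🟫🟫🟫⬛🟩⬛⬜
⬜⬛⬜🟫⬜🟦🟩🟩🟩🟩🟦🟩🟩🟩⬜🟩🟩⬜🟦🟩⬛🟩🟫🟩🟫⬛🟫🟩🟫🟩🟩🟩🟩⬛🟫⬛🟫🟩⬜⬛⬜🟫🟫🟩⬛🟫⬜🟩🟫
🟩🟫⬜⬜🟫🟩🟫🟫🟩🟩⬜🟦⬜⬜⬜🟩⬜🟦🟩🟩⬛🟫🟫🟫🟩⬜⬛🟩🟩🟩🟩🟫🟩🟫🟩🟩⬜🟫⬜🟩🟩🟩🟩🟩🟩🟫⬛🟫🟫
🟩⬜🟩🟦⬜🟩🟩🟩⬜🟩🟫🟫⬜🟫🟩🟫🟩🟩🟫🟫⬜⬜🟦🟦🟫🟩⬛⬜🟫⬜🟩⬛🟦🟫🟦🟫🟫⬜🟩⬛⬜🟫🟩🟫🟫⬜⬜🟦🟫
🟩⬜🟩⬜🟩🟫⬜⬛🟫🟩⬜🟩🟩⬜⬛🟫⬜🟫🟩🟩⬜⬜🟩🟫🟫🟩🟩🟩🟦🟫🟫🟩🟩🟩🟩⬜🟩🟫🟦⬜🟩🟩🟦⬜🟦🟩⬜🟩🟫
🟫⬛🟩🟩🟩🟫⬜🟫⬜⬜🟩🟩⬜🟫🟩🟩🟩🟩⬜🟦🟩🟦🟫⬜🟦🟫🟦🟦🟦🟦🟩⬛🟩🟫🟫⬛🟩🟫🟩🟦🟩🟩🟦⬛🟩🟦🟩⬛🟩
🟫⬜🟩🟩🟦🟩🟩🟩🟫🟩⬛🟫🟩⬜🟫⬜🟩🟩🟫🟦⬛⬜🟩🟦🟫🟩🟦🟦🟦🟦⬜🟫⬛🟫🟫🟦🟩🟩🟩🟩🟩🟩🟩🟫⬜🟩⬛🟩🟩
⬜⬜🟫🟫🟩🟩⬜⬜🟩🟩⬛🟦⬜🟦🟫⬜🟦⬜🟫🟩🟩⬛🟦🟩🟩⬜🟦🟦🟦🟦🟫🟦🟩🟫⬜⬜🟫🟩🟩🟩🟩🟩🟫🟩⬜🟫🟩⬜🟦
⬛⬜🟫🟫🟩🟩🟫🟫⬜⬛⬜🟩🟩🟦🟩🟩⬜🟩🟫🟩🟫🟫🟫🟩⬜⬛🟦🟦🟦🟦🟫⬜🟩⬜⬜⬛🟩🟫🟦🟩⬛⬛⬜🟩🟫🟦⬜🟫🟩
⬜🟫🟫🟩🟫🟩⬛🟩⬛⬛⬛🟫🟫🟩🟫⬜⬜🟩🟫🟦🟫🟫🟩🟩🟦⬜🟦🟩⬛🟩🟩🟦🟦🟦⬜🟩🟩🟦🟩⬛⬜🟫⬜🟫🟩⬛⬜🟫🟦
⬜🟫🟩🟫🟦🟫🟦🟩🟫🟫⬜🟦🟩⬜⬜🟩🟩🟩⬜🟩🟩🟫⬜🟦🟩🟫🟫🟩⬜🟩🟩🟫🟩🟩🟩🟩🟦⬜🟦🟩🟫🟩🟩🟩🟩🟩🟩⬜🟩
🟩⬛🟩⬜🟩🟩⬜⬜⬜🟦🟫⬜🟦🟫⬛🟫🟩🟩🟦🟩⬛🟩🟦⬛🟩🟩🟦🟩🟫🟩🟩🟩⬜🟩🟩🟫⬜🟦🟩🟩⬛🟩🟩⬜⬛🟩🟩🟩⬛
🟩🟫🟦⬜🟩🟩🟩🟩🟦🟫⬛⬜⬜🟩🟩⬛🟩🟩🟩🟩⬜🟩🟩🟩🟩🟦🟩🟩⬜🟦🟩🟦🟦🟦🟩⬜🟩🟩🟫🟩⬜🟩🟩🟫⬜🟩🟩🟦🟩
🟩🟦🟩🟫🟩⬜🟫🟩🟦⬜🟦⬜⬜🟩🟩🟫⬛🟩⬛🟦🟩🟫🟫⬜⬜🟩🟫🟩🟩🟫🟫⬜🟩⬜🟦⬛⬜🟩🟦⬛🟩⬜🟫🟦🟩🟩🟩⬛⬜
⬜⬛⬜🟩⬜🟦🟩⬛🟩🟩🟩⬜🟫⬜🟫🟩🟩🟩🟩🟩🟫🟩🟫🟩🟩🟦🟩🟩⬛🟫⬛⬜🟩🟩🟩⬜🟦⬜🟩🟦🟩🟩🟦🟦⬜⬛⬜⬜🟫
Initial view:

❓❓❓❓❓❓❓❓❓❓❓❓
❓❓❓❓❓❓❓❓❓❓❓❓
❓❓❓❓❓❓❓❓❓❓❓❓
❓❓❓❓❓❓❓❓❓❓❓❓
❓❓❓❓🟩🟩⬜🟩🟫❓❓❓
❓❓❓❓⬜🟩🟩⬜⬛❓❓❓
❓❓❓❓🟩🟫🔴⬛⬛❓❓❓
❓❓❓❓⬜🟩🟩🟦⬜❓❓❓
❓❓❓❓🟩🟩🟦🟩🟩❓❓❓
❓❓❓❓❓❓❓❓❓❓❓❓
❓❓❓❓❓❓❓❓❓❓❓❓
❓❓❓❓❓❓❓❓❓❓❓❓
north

❓❓❓❓❓❓❓❓❓❓❓❓
❓❓❓❓❓❓❓❓❓❓❓❓
❓❓❓❓❓❓❓❓❓❓❓❓
❓❓❓❓❓❓❓❓❓❓❓❓
❓❓❓❓🟫🟦⬜⬛🟩❓❓❓
❓❓❓❓🟩🟩⬜🟩🟫❓❓❓
❓❓❓❓⬜🟩🔴⬜⬛❓❓❓
❓❓❓❓🟩🟫⬜⬛⬛❓❓❓
❓❓❓❓⬜🟩🟩🟦⬜❓❓❓
❓❓❓❓🟩🟩🟦🟩🟩❓❓❓
❓❓❓❓❓❓❓❓❓❓❓❓
❓❓❓❓❓❓❓❓❓❓❓❓

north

❓❓❓❓❓❓❓❓❓❓❓❓
❓❓❓❓❓❓❓❓❓❓❓❓
❓❓❓❓❓❓❓❓❓❓❓❓
❓❓❓❓❓❓❓❓❓❓❓❓
❓❓❓❓🟫⬛🟩🟩🟩❓❓❓
❓❓❓❓🟫🟦⬜⬛🟩❓❓❓
❓❓❓❓🟩🟩🔴🟩🟫❓❓❓
❓❓❓❓⬜🟩🟩⬜⬛❓❓❓
❓❓❓❓🟩🟫⬜⬛⬛❓❓❓
❓❓❓❓⬜🟩🟩🟦⬜❓❓❓
❓❓❓❓🟩🟩🟦🟩🟩❓❓❓
❓❓❓❓❓❓❓❓❓❓❓❓

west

❓❓❓❓❓❓❓❓❓❓❓❓
❓❓❓❓❓❓❓❓❓❓❓❓
❓❓❓❓❓❓❓❓❓❓❓❓
❓❓❓❓❓❓❓❓❓❓❓❓
❓❓❓❓🟩🟫⬛🟩🟩🟩❓❓
❓❓❓❓⬜🟫🟦⬜⬛🟩❓❓
❓❓❓❓🟩🟩🔴⬜🟩🟫❓❓
❓❓❓❓🟫⬜🟩🟩⬜⬛❓❓
❓❓❓❓⬜🟩🟫⬜⬛⬛❓❓
❓❓❓❓❓⬜🟩🟩🟦⬜❓❓
❓❓❓❓❓🟩🟩🟦🟩🟩❓❓
❓❓❓❓❓❓❓❓❓❓❓❓

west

❓❓❓❓❓❓❓❓❓❓❓❓
❓❓❓❓❓❓❓❓❓❓❓❓
❓❓❓❓❓❓❓❓❓❓❓❓
❓❓❓❓❓❓❓❓❓❓❓❓
❓❓❓❓🟩🟩🟫⬛🟩🟩🟩❓
❓❓❓❓⬛⬜🟫🟦⬜⬛🟩❓
❓❓❓❓🟩🟩🔴🟩⬜🟩🟫❓
❓❓❓❓⬛🟫⬜🟩🟩⬜⬛❓
❓❓❓❓🟫⬜🟩🟫⬜⬛⬛❓
❓❓❓❓❓❓⬜🟩🟩🟦⬜❓
❓❓❓❓❓❓🟩🟩🟦🟩🟩❓
❓❓❓❓❓❓❓❓❓❓❓❓

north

❓❓❓❓❓❓❓❓❓❓❓❓
❓❓❓❓❓❓❓❓❓❓❓❓
❓❓❓❓❓❓❓❓❓❓❓❓
❓❓❓❓❓❓❓❓❓❓❓❓
❓❓❓❓🟫🟩🟦⬛⬛❓❓❓
❓❓❓❓🟩🟩🟫⬛🟩🟩🟩❓
❓❓❓❓⬛⬜🔴🟦⬜⬛🟩❓
❓❓❓❓🟩🟩🟩🟩⬜🟩🟫❓
❓❓❓❓⬛🟫⬜🟩🟩⬜⬛❓
❓❓❓❓🟫⬜🟩🟫⬜⬛⬛❓
❓❓❓❓❓❓⬜🟩🟩🟦⬜❓
❓❓❓❓❓❓🟩🟩🟦🟩🟩❓

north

❓❓❓❓❓❓❓❓❓❓❓❓
❓❓❓❓❓❓❓❓❓❓❓❓
❓❓❓❓❓❓❓❓❓❓❓❓
❓❓❓❓❓❓❓❓❓❓❓❓
❓❓❓❓⬛⬛🟩🟦⬜❓❓❓
❓❓❓❓🟫🟩🟦⬛⬛❓❓❓
❓❓❓❓🟩🟩🔴⬛🟩🟩🟩❓
❓❓❓❓⬛⬜🟫🟦⬜⬛🟩❓
❓❓❓❓🟩🟩🟩🟩⬜🟩🟫❓
❓❓❓❓⬛🟫⬜🟩🟩⬜⬛❓
❓❓❓❓🟫⬜🟩🟫⬜⬛⬛❓
❓❓❓❓❓❓⬜🟩🟩🟦⬜❓

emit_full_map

⬛⬛🟩🟦⬜❓❓
🟫🟩🟦⬛⬛❓❓
🟩🟩🔴⬛🟩🟩🟩
⬛⬜🟫🟦⬜⬛🟩
🟩🟩🟩🟩⬜🟩🟫
⬛🟫⬜🟩🟩⬜⬛
🟫⬜🟩🟫⬜⬛⬛
❓❓⬜🟩🟩🟦⬜
❓❓🟩🟩🟦🟩🟩

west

❓❓❓❓❓❓❓❓❓❓❓❓
❓❓❓❓❓❓❓❓❓❓❓❓
❓❓❓❓❓❓❓❓❓❓❓❓
❓❓❓❓❓❓❓❓❓❓❓❓
❓❓❓❓⬛⬛⬛🟩🟦⬜❓❓
❓❓❓❓🟫🟫🟩🟦⬛⬛❓❓
❓❓❓❓🟩🟩🔴🟫⬛🟩🟩🟩
❓❓❓❓🟩⬛⬜🟫🟦⬜⬛🟩
❓❓❓❓🟫🟩🟩🟩🟩⬜🟩🟫
❓❓❓❓❓⬛🟫⬜🟩🟩⬜⬛
❓❓❓❓❓🟫⬜🟩🟫⬜⬛⬛
❓❓❓❓❓❓❓⬜🟩🟩🟦⬜

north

❓❓❓❓❓❓❓❓❓❓❓❓
❓❓❓❓❓❓❓❓❓❓❓❓
❓❓❓❓❓❓❓❓❓❓❓❓
❓❓❓❓❓❓❓❓❓❓❓❓
❓❓❓❓⬜⬜🟩🟩🟩❓❓❓
❓❓❓❓⬛⬛⬛🟩🟦⬜❓❓
❓❓❓❓🟫🟫🔴🟦⬛⬛❓❓
❓❓❓❓🟩🟩🟩🟫⬛🟩🟩🟩
❓❓❓❓🟩⬛⬜🟫🟦⬜⬛🟩
❓❓❓❓🟫🟩🟩🟩🟩⬜🟩🟫
❓❓❓❓❓⬛🟫⬜🟩🟩⬜⬛
❓❓❓❓❓🟫⬜🟩🟫⬜⬛⬛

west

❓❓❓❓❓❓❓❓❓❓❓❓
❓❓❓❓❓❓❓❓❓❓❓❓
❓❓❓❓❓❓❓❓❓❓❓❓
❓❓❓❓❓❓❓❓❓❓❓❓
❓❓❓❓🟫⬜⬜🟩🟩🟩❓❓
❓❓❓❓🟫⬛⬛⬛🟩🟦⬜❓
❓❓❓❓🟩🟫🔴🟩🟦⬛⬛❓
❓❓❓❓⬜🟩🟩🟩🟫⬛🟩🟩
❓❓❓❓⬛🟩⬛⬜🟫🟦⬜⬛
❓❓❓❓❓🟫🟩🟩🟩🟩⬜🟩
❓❓❓❓❓❓⬛🟫⬜🟩🟩⬜
❓❓❓❓❓❓🟫⬜🟩🟫⬜⬛

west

⬛❓❓❓❓❓❓❓❓❓❓❓
⬛❓❓❓❓❓❓❓❓❓❓❓
⬛❓❓❓❓❓❓❓❓❓❓❓
⬛❓❓❓❓❓❓❓❓❓❓❓
⬛❓❓❓🟫🟫⬜⬜🟩🟩🟩❓
⬛❓❓❓⬜🟫⬛⬛⬛🟩🟦⬜
⬛❓❓❓🟩🟩🔴🟫🟩🟦⬛⬛
⬛❓❓❓⬜⬜🟩🟩🟩🟫⬛🟩
⬛❓❓❓🟩⬛🟩⬛⬜🟫🟦⬜
⬛❓❓❓❓❓🟫🟩🟩🟩🟩⬜
⬛❓❓❓❓❓❓⬛🟫⬜🟩🟩
⬛❓❓❓❓❓❓🟫⬜🟩🟫⬜

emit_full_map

🟫🟫⬜⬜🟩🟩🟩❓❓❓
⬜🟫⬛⬛⬛🟩🟦⬜❓❓
🟩🟩🔴🟫🟩🟦⬛⬛❓❓
⬜⬜🟩🟩🟩🟫⬛🟩🟩🟩
🟩⬛🟩⬛⬜🟫🟦⬜⬛🟩
❓❓🟫🟩🟩🟩🟩⬜🟩🟫
❓❓❓⬛🟫⬜🟩🟩⬜⬛
❓❓❓🟫⬜🟩🟫⬜⬛⬛
❓❓❓❓❓⬜🟩🟩🟦⬜
❓❓❓❓❓🟩🟩🟦🟩🟩

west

⬛⬛❓❓❓❓❓❓❓❓❓❓
⬛⬛❓❓❓❓❓❓❓❓❓❓
⬛⬛❓❓❓❓❓❓❓❓❓❓
⬛⬛❓❓❓❓❓❓❓❓❓❓
⬛⬛❓❓⬛🟫🟫⬜⬜🟩🟩🟩
⬛⬛❓❓🟩⬜🟫⬛⬛⬛🟩🟦
⬛⬛❓❓🟩🟩🔴🟫🟫🟩🟦⬛
⬛⬛❓❓🟫⬜⬜🟩🟩🟩🟫⬛
⬛⬛❓❓⬛🟩⬛🟩⬛⬜🟫🟦
⬛⬛❓❓❓❓❓🟫🟩🟩🟩🟩
⬛⬛❓❓❓❓❓❓⬛🟫⬜🟩
⬛⬛❓❓❓❓❓❓🟫⬜🟩🟫

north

⬛⬛❓❓❓❓❓❓❓❓❓❓
⬛⬛❓❓❓❓❓❓❓❓❓❓
⬛⬛❓❓❓❓❓❓❓❓❓❓
⬛⬛❓❓❓❓❓❓❓❓❓❓
⬛⬛❓❓🟩⬜⬛🟦🟫❓❓❓
⬛⬛❓❓⬛🟫🟫⬜⬜🟩🟩🟩
⬛⬛❓❓🟩⬜🔴⬛⬛⬛🟩🟦
⬛⬛❓❓🟩🟩🟩🟫🟫🟩🟦⬛
⬛⬛❓❓🟫⬜⬜🟩🟩🟩🟫⬛
⬛⬛❓❓⬛🟩⬛🟩⬛⬜🟫🟦
⬛⬛❓❓❓❓❓🟫🟩🟩🟩🟩
⬛⬛❓❓❓❓❓❓⬛🟫⬜🟩

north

⬛⬛❓❓❓❓❓❓❓❓❓❓
⬛⬛❓❓❓❓❓❓❓❓❓❓
⬛⬛❓❓❓❓❓❓❓❓❓❓
⬛⬛❓❓❓❓❓❓❓❓❓❓
⬛⬛❓❓⬜🟫🟫🟩🟩❓❓❓
⬛⬛❓❓🟩⬜⬛🟦🟫❓❓❓
⬛⬛❓❓⬛🟫🔴⬜⬜🟩🟩🟩
⬛⬛❓❓🟩⬜🟫⬛⬛⬛🟩🟦
⬛⬛❓❓🟩🟩🟩🟫🟫🟩🟦⬛
⬛⬛❓❓🟫⬜⬜🟩🟩🟩🟫⬛
⬛⬛❓❓⬛🟩⬛🟩⬛⬜🟫🟦
⬛⬛❓❓❓❓❓🟫🟩🟩🟩🟩

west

⬛⬛⬛❓❓❓❓❓❓❓❓❓
⬛⬛⬛❓❓❓❓❓❓❓❓❓
⬛⬛⬛❓❓❓❓❓❓❓❓❓
⬛⬛⬛❓❓❓❓❓❓❓❓❓
⬛⬛⬛❓🟦⬜🟫🟫🟩🟩❓❓
⬛⬛⬛❓🟫🟩⬜⬛🟦🟫❓❓
⬛⬛⬛❓🟩⬛🔴🟫⬜⬜🟩🟩
⬛⬛⬛❓🟩🟩⬜🟫⬛⬛⬛🟩
⬛⬛⬛❓🟩🟩🟩🟩🟫🟫🟩🟦
⬛⬛⬛❓❓🟫⬜⬜🟩🟩🟩🟫
⬛⬛⬛❓❓⬛🟩⬛🟩⬛⬜🟫
⬛⬛⬛❓❓❓❓❓🟫🟩🟩🟩

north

⬛⬛⬛❓❓❓❓❓❓❓❓❓
⬛⬛⬛❓❓❓❓❓❓❓❓❓
⬛⬛⬛❓❓❓❓❓❓❓❓❓
⬛⬛⬛❓❓❓❓❓❓❓❓❓
⬛⬛⬛❓🟩🟩⬜🟩🟩❓❓❓
⬛⬛⬛❓🟦⬜🟫🟫🟩🟩❓❓
⬛⬛⬛❓🟫🟩🔴⬛🟦🟫❓❓
⬛⬛⬛❓🟩⬛🟫🟫⬜⬜🟩🟩
⬛⬛⬛❓🟩🟩⬜🟫⬛⬛⬛🟩
⬛⬛⬛❓🟩🟩🟩🟩🟫🟫🟩🟦
⬛⬛⬛❓❓🟫⬜⬜🟩🟩🟩🟫
⬛⬛⬛❓❓⬛🟩⬛🟩⬛⬜🟫

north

⬛⬛⬛❓❓❓❓❓❓❓❓❓
⬛⬛⬛❓❓❓❓❓❓❓❓❓
⬛⬛⬛❓❓❓❓❓❓❓❓❓
⬛⬛⬛❓❓❓❓❓❓❓❓❓
⬛⬛⬛❓🟦🟦⬛🟩🟩❓❓❓
⬛⬛⬛❓🟩🟩⬜🟩🟩❓❓❓
⬛⬛⬛❓🟦⬜🔴🟫🟩🟩❓❓
⬛⬛⬛❓🟫🟩⬜⬛🟦🟫❓❓
⬛⬛⬛❓🟩⬛🟫🟫⬜⬜🟩🟩
⬛⬛⬛❓🟩🟩⬜🟫⬛⬛⬛🟩
⬛⬛⬛❓🟩🟩🟩🟩🟫🟫🟩🟦
⬛⬛⬛❓❓🟫⬜⬜🟩🟩🟩🟫

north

⬛⬛⬛❓❓❓❓❓❓❓❓❓
⬛⬛⬛❓❓❓❓❓❓❓❓❓
⬛⬛⬛❓❓❓❓❓❓❓❓❓
⬛⬛⬛❓❓❓❓❓❓❓❓❓
⬛⬛⬛❓🟦🟩🟫⬜🟩❓❓❓
⬛⬛⬛❓🟦🟦⬛🟩🟩❓❓❓
⬛⬛⬛❓🟩🟩🔴🟩🟩❓❓❓
⬛⬛⬛❓🟦⬜🟫🟫🟩🟩❓❓
⬛⬛⬛❓🟫🟩⬜⬛🟦🟫❓❓
⬛⬛⬛❓🟩⬛🟫🟫⬜⬜🟩🟩
⬛⬛⬛❓🟩🟩⬜🟫⬛⬛⬛🟩
⬛⬛⬛❓🟩🟩🟩🟩🟫🟫🟩🟦

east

⬛⬛❓❓❓❓❓❓❓❓❓❓
⬛⬛❓❓❓❓❓❓❓❓❓❓
⬛⬛❓❓❓❓❓❓❓❓❓❓
⬛⬛❓❓❓❓❓❓❓❓❓❓
⬛⬛❓🟦🟩🟫⬜🟩🟦❓❓❓
⬛⬛❓🟦🟦⬛🟩🟩🟦❓❓❓
⬛⬛❓🟩🟩⬜🔴🟩⬛❓❓❓
⬛⬛❓🟦⬜🟫🟫🟩🟩❓❓❓
⬛⬛❓🟫🟩⬜⬛🟦🟫❓❓❓
⬛⬛❓🟩⬛🟫🟫⬜⬜🟩🟩🟩
⬛⬛❓🟩🟩⬜🟫⬛⬛⬛🟩🟦
⬛⬛❓🟩🟩🟩🟩🟫🟫🟩🟦⬛

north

⬛⬛⬛⬛⬛⬛⬛⬛⬛⬛⬛⬛
⬛⬛❓❓❓❓❓❓❓❓❓❓
⬛⬛❓❓❓❓❓❓❓❓❓❓
⬛⬛❓❓❓❓❓❓❓❓❓❓
⬛⬛❓❓🟦🟩🟩🟩⬜❓❓❓
⬛⬛❓🟦🟩🟫⬜🟩🟦❓❓❓
⬛⬛❓🟦🟦⬛🔴🟩🟦❓❓❓
⬛⬛❓🟩🟩⬜🟩🟩⬛❓❓❓
⬛⬛❓🟦⬜🟫🟫🟩🟩❓❓❓
⬛⬛❓🟫🟩⬜⬛🟦🟫❓❓❓
⬛⬛❓🟩⬛🟫🟫⬜⬜🟩🟩🟩
⬛⬛❓🟩🟩⬜🟫⬛⬛⬛🟩🟦

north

⬛⬛⬛⬛⬛⬛⬛⬛⬛⬛⬛⬛
⬛⬛⬛⬛⬛⬛⬛⬛⬛⬛⬛⬛
⬛⬛❓❓❓❓❓❓❓❓❓❓
⬛⬛❓❓❓❓❓❓❓❓❓❓
⬛⬛❓❓🟩🟩⬜🟦🟫❓❓❓
⬛⬛❓❓🟦🟩🟩🟩⬜❓❓❓
⬛⬛❓🟦🟩🟫🔴🟩🟦❓❓❓
⬛⬛❓🟦🟦⬛🟩🟩🟦❓❓❓
⬛⬛❓🟩🟩⬜🟩🟩⬛❓❓❓
⬛⬛❓🟦⬜🟫🟫🟩🟩❓❓❓
⬛⬛❓🟫🟩⬜⬛🟦🟫❓❓❓
⬛⬛❓🟩⬛🟫🟫⬜⬜🟩🟩🟩

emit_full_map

❓🟩🟩⬜🟦🟫❓❓❓❓❓❓
❓🟦🟩🟩🟩⬜❓❓❓❓❓❓
🟦🟩🟫🔴🟩🟦❓❓❓❓❓❓
🟦🟦⬛🟩🟩🟦❓❓❓❓❓❓
🟩🟩⬜🟩🟩⬛❓❓❓❓❓❓
🟦⬜🟫🟫🟩🟩❓❓❓❓❓❓
🟫🟩⬜⬛🟦🟫❓❓❓❓❓❓
🟩⬛🟫🟫⬜⬜🟩🟩🟩❓❓❓
🟩🟩⬜🟫⬛⬛⬛🟩🟦⬜❓❓
🟩🟩🟩🟩🟫🟫🟩🟦⬛⬛❓❓
❓🟫⬜⬜🟩🟩🟩🟫⬛🟩🟩🟩
❓⬛🟩⬛🟩⬛⬜🟫🟦⬜⬛🟩
❓❓❓❓🟫🟩🟩🟩🟩⬜🟩🟫
❓❓❓❓❓⬛🟫⬜🟩🟩⬜⬛
❓❓❓❓❓🟫⬜🟩🟫⬜⬛⬛
❓❓❓❓❓❓❓⬜🟩🟩🟦⬜
❓❓❓❓❓❓❓🟩🟩🟦🟩🟩
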